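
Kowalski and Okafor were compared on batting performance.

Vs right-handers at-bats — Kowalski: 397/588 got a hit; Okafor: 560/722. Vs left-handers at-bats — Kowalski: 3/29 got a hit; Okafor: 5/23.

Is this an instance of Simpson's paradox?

No

Vs right-handers: Kowalski 397/588 = 67.5%, Okafor 560/722 = 77.6% → Okafor
Vs left-handers: Kowalski 3/29 = 10.3%, Okafor 5/23 = 21.7% → Okafor
Overall: Kowalski 400/617 = 64.8%, Okafor 565/745 = 75.8% → Okafor
Okafor wins overall and in every pitcher group — no reversal.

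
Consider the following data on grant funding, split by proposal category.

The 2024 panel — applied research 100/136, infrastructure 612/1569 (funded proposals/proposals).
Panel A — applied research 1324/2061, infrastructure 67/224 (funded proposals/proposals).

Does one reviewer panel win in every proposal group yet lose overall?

Applied research: the 2024 panel 100/136 = 73.5%, Panel A 1324/2061 = 64.2% → the 2024 panel
Infrastructure: the 2024 panel 612/1569 = 39.0%, Panel A 67/224 = 29.9% → the 2024 panel
Overall: the 2024 panel 712/1705 = 41.8%, Panel A 1391/2285 = 60.9% → Panel A
The 2024 panel wins each proposal group but Panel A wins overall — the comparison reverses. The 2024 panel's proposals skew toward infrastructure, which has a lower base rate.

Yes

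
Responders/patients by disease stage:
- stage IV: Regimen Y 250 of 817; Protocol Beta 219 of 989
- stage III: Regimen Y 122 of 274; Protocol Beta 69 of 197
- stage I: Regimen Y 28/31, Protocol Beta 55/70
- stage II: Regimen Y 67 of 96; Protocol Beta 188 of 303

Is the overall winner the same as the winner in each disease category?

Stage IV: Regimen Y 250/817 = 30.6%, Protocol Beta 219/989 = 22.1% → Regimen Y
Stage III: Regimen Y 122/274 = 44.5%, Protocol Beta 69/197 = 35.0% → Regimen Y
Stage I: Regimen Y 28/31 = 90.3%, Protocol Beta 55/70 = 78.6% → Regimen Y
Stage II: Regimen Y 67/96 = 69.8%, Protocol Beta 188/303 = 62.0% → Regimen Y
Overall: Regimen Y 467/1218 = 38.3%, Protocol Beta 531/1559 = 34.1% → Regimen Y
Regimen Y wins overall and in every disease group — no reversal.

Yes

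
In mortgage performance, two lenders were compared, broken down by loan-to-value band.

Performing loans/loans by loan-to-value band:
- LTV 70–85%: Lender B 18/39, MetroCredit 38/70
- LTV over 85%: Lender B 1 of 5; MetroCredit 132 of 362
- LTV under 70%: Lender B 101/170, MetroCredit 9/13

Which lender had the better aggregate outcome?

Lender B

LTV 70–85%: Lender B 18/39 = 46.2%, MetroCredit 38/70 = 54.3% → MetroCredit
LTV over 85%: Lender B 1/5 = 20.0%, MetroCredit 132/362 = 36.5% → MetroCredit
LTV under 70%: Lender B 101/170 = 59.4%, MetroCredit 9/13 = 69.2% → MetroCredit
Overall: Lender B 120/214 = 56.1%, MetroCredit 179/445 = 40.2% → Lender B
(MetroCredit wins every loan-to-value group but Lender B wins overall — MetroCredit's loans skew toward the low-rate LTV over 85% group.)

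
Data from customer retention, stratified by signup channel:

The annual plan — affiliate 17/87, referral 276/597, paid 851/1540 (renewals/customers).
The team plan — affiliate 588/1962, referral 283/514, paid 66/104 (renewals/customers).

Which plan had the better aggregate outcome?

Affiliate: the annual plan 17/87 = 19.5%, the team plan 588/1962 = 30.0% → the team plan
Referral: the annual plan 276/597 = 46.2%, the team plan 283/514 = 55.1% → the team plan
Paid: the annual plan 851/1540 = 55.3%, the team plan 66/104 = 63.5% → the team plan
Overall: the annual plan 1144/2224 = 51.4%, the team plan 937/2580 = 36.3% → the annual plan
(The team plan wins every signup group but the annual plan wins overall — the team plan's customers skew toward the low-rate affiliate group.)

the annual plan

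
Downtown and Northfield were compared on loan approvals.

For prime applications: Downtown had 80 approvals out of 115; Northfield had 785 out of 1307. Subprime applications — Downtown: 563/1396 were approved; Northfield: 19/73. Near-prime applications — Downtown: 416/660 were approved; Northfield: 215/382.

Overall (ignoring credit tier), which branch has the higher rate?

Prime: Downtown 80/115 = 69.6%, Northfield 785/1307 = 60.1% → Downtown
Subprime: Downtown 563/1396 = 40.3%, Northfield 19/73 = 26.0% → Downtown
Near-prime: Downtown 416/660 = 63.0%, Northfield 215/382 = 56.3% → Downtown
Overall: Downtown 1059/2171 = 48.8%, Northfield 1019/1762 = 57.8% → Northfield
(Downtown wins every credit group but Northfield wins overall — Downtown's applications skew toward the low-rate subprime group.)

Northfield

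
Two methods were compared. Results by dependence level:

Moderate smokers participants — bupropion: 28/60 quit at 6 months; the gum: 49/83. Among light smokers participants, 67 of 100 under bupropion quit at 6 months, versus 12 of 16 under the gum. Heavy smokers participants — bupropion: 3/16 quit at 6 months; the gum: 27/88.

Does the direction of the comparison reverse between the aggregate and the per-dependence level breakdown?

Moderate smokers: bupropion 28/60 = 46.7%, the gum 49/83 = 59.0% → the gum
Light smokers: bupropion 67/100 = 67.0%, the gum 12/16 = 75.0% → the gum
Heavy smokers: bupropion 3/16 = 18.8%, the gum 27/88 = 30.7% → the gum
Overall: bupropion 98/176 = 55.7%, the gum 88/187 = 47.1% → bupropion
The gum wins each dependence group but bupropion wins overall — the comparison reverses. The gum's participants skew toward heavy smokers, which has a lower base rate.

Yes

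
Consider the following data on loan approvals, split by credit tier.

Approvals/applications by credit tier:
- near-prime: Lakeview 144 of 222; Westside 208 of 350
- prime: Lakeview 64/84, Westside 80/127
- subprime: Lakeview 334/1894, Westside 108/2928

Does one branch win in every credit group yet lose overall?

No

Near-prime: Lakeview 144/222 = 64.9%, Westside 208/350 = 59.4% → Lakeview
Prime: Lakeview 64/84 = 76.2%, Westside 80/127 = 63.0% → Lakeview
Subprime: Lakeview 334/1894 = 17.6%, Westside 108/2928 = 3.7% → Lakeview
Overall: Lakeview 542/2200 = 24.6%, Westside 396/3405 = 11.6% → Lakeview
Lakeview wins overall and in every credit group — no reversal.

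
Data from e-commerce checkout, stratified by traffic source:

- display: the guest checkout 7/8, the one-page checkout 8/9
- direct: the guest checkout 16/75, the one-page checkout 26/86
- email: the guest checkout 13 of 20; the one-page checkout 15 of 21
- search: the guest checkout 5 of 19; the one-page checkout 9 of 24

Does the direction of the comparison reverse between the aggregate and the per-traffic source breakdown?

Display: the guest checkout 7/8 = 87.5%, the one-page checkout 8/9 = 88.9% → the one-page checkout
Direct: the guest checkout 16/75 = 21.3%, the one-page checkout 26/86 = 30.2% → the one-page checkout
Email: the guest checkout 13/20 = 65.0%, the one-page checkout 15/21 = 71.4% → the one-page checkout
Search: the guest checkout 5/19 = 26.3%, the one-page checkout 9/24 = 37.5% → the one-page checkout
Overall: the guest checkout 41/122 = 33.6%, the one-page checkout 58/140 = 41.4% → the one-page checkout
The one-page checkout wins overall and in every traffic group — no reversal.

No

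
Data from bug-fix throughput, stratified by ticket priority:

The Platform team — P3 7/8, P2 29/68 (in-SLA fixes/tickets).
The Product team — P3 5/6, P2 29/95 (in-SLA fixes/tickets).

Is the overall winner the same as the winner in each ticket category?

Yes

P3: the Platform team 7/8 = 87.5%, the Product team 5/6 = 83.3% → the Platform team
P2: the Platform team 29/68 = 42.6%, the Product team 29/95 = 30.5% → the Platform team
Overall: the Platform team 36/76 = 47.4%, the Product team 34/101 = 33.7% → the Platform team
The Platform team wins overall and in every ticket group — no reversal.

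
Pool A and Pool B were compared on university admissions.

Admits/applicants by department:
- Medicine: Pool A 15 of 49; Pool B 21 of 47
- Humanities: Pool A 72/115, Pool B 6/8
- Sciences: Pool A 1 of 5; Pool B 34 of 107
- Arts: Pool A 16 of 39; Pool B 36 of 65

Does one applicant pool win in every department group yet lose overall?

Yes

Medicine: Pool A 15/49 = 30.6%, Pool B 21/47 = 44.7% → Pool B
Humanities: Pool A 72/115 = 62.6%, Pool B 6/8 = 75.0% → Pool B
Sciences: Pool A 1/5 = 20.0%, Pool B 34/107 = 31.8% → Pool B
Arts: Pool A 16/39 = 41.0%, Pool B 36/65 = 55.4% → Pool B
Overall: Pool A 104/208 = 50.0%, Pool B 97/227 = 42.7% → Pool A
Pool B wins each department group but Pool A wins overall — the comparison reverses. Pool B's applicants skew toward Sciences, which has a lower base rate.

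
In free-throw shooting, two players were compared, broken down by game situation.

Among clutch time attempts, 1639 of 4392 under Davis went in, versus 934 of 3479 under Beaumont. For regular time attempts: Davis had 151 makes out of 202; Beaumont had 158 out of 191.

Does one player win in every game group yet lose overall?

No

Clutch time: Davis 1639/4392 = 37.3%, Beaumont 934/3479 = 26.8% → Davis
Regular time: Davis 151/202 = 74.8%, Beaumont 158/191 = 82.7% → Beaumont
Overall: Davis 1790/4594 = 39.0%, Beaumont 1092/3670 = 29.8% → Davis
Neither sweeps: Davis wins 1 of 2 groups, Beaumont wins 1. Davis wins overall but not every group — no Simpson reversal.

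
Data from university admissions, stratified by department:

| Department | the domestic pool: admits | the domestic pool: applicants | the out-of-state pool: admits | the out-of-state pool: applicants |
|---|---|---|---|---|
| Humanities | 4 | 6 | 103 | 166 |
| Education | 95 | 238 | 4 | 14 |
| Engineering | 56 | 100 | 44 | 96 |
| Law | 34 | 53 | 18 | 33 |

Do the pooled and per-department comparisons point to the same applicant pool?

Humanities: the domestic pool 4/6 = 66.7%, the out-of-state pool 103/166 = 62.0% → the domestic pool
Education: the domestic pool 95/238 = 39.9%, the out-of-state pool 4/14 = 28.6% → the domestic pool
Engineering: the domestic pool 56/100 = 56.0%, the out-of-state pool 44/96 = 45.8% → the domestic pool
Law: the domestic pool 34/53 = 64.2%, the out-of-state pool 18/33 = 54.5% → the domestic pool
Overall: the domestic pool 189/397 = 47.6%, the out-of-state pool 169/309 = 54.7% → the out-of-state pool
The domestic pool wins each department group but the out-of-state pool wins overall — the comparison reverses. The domestic pool's applicants skew toward Education, which has a lower base rate.

No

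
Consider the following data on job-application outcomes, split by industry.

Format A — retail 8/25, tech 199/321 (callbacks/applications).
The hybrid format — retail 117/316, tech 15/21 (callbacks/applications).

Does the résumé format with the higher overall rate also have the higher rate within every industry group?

Retail: Format A 8/25 = 32.0%, the hybrid format 117/316 = 37.0% → the hybrid format
Tech: Format A 199/321 = 62.0%, the hybrid format 15/21 = 71.4% → the hybrid format
Overall: Format A 207/346 = 59.8%, the hybrid format 132/337 = 39.2% → Format A
The hybrid format wins each industry group but Format A wins overall — the comparison reverses. The hybrid format's applications skew toward retail, which has a lower base rate.

No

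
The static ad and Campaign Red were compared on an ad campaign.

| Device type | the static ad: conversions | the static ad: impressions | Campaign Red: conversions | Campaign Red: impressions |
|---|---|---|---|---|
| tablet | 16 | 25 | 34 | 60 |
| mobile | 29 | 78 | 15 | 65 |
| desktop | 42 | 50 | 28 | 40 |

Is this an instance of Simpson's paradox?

No

Tablet: the static ad 16/25 = 64.0%, Campaign Red 34/60 = 56.7% → the static ad
Mobile: the static ad 29/78 = 37.2%, Campaign Red 15/65 = 23.1% → the static ad
Desktop: the static ad 42/50 = 84.0%, Campaign Red 28/40 = 70.0% → the static ad
Overall: the static ad 87/153 = 56.9%, Campaign Red 77/165 = 46.7% → the static ad
The static ad wins overall and in every device group — no reversal.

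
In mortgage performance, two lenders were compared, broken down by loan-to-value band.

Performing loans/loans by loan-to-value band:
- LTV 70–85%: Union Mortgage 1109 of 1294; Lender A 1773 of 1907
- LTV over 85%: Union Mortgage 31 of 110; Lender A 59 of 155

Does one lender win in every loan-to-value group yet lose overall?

No

LTV 70–85%: Union Mortgage 1109/1294 = 85.7%, Lender A 1773/1907 = 93.0% → Lender A
LTV over 85%: Union Mortgage 31/110 = 28.2%, Lender A 59/155 = 38.1% → Lender A
Overall: Union Mortgage 1140/1404 = 81.2%, Lender A 1832/2062 = 88.8% → Lender A
Lender A wins overall and in every loan-to-value group — no reversal.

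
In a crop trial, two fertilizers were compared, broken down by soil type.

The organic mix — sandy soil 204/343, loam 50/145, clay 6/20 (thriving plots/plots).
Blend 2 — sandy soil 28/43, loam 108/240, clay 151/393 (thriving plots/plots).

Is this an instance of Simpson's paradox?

Sandy soil: the organic mix 204/343 = 59.5%, Blend 2 28/43 = 65.1% → Blend 2
Loam: the organic mix 50/145 = 34.5%, Blend 2 108/240 = 45.0% → Blend 2
Clay: the organic mix 6/20 = 30.0%, Blend 2 151/393 = 38.4% → Blend 2
Overall: the organic mix 260/508 = 51.2%, Blend 2 287/676 = 42.5% → the organic mix
Blend 2 wins each soil group but the organic mix wins overall — the comparison reverses. Blend 2's plots skew toward clay, which has a lower base rate.

Yes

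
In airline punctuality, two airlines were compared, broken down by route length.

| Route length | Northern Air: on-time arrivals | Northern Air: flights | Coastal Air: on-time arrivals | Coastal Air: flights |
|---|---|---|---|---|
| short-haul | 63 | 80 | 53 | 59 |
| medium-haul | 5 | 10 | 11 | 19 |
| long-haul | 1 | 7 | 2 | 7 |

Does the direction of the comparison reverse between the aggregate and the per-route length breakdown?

No

Short-haul: Northern Air 63/80 = 78.8%, Coastal Air 53/59 = 89.8% → Coastal Air
Medium-haul: Northern Air 5/10 = 50.0%, Coastal Air 11/19 = 57.9% → Coastal Air
Long-haul: Northern Air 1/7 = 14.3%, Coastal Air 2/7 = 28.6% → Coastal Air
Overall: Northern Air 69/97 = 71.1%, Coastal Air 66/85 = 77.6% → Coastal Air
Coastal Air wins overall and in every route group — no reversal.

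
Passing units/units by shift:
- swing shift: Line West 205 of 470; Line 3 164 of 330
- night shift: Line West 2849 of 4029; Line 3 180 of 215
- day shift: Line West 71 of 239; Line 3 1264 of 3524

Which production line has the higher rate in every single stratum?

Line 3

Swing shift: Line West 205/470 = 43.6%, Line 3 164/330 = 49.7% → Line 3
Night shift: Line West 2849/4029 = 70.7%, Line 3 180/215 = 83.7% → Line 3
Day shift: Line West 71/239 = 29.7%, Line 3 1264/3524 = 35.9% → Line 3
Line 3 has the higher rate in all 3 groups.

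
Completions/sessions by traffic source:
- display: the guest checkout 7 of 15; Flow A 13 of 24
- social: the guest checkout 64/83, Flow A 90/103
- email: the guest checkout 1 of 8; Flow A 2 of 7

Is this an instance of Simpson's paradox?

Display: the guest checkout 7/15 = 46.7%, Flow A 13/24 = 54.2% → Flow A
Social: the guest checkout 64/83 = 77.1%, Flow A 90/103 = 87.4% → Flow A
Email: the guest checkout 1/8 = 12.5%, Flow A 2/7 = 28.6% → Flow A
Overall: the guest checkout 72/106 = 67.9%, Flow A 105/134 = 78.4% → Flow A
Flow A wins overall and in every traffic group — no reversal.

No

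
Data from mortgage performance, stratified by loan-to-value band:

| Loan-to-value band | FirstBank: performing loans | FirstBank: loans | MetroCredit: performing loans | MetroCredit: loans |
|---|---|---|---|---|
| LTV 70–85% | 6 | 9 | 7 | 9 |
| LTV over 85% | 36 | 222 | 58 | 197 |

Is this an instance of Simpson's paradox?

No

LTV 70–85%: FirstBank 6/9 = 66.7%, MetroCredit 7/9 = 77.8% → MetroCredit
LTV over 85%: FirstBank 36/222 = 16.2%, MetroCredit 58/197 = 29.4% → MetroCredit
Overall: FirstBank 42/231 = 18.2%, MetroCredit 65/206 = 31.6% → MetroCredit
MetroCredit wins overall and in every loan-to-value group — no reversal.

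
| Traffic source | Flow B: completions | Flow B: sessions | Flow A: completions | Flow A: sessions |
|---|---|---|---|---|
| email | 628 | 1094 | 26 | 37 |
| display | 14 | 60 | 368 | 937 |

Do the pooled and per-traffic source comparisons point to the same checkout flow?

Email: Flow B 628/1094 = 57.4%, Flow A 26/37 = 70.3% → Flow A
Display: Flow B 14/60 = 23.3%, Flow A 368/937 = 39.3% → Flow A
Overall: Flow B 642/1154 = 55.6%, Flow A 394/974 = 40.5% → Flow B
Flow A wins each traffic group but Flow B wins overall — the comparison reverses. Flow A's sessions skew toward display, which has a lower base rate.

No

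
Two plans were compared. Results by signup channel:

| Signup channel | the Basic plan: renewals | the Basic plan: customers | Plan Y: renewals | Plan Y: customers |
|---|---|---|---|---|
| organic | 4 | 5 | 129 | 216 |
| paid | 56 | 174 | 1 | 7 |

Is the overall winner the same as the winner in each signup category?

Organic: the Basic plan 4/5 = 80.0%, Plan Y 129/216 = 59.7% → the Basic plan
Paid: the Basic plan 56/174 = 32.2%, Plan Y 1/7 = 14.3% → the Basic plan
Overall: the Basic plan 60/179 = 33.5%, Plan Y 130/223 = 58.3% → Plan Y
The Basic plan wins each signup group but Plan Y wins overall — the comparison reverses. The Basic plan's customers skew toward paid, which has a lower base rate.

No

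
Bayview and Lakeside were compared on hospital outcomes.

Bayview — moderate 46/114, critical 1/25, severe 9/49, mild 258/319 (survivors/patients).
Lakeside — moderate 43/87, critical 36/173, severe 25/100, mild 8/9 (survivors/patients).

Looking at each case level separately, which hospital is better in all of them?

Lakeside

Moderate: Bayview 46/114 = 40.4%, Lakeside 43/87 = 49.4% → Lakeside
Critical: Bayview 1/25 = 4.0%, Lakeside 36/173 = 20.8% → Lakeside
Severe: Bayview 9/49 = 18.4%, Lakeside 25/100 = 25.0% → Lakeside
Mild: Bayview 258/319 = 80.9%, Lakeside 8/9 = 88.9% → Lakeside
Lakeside has the higher rate in all 4 groups.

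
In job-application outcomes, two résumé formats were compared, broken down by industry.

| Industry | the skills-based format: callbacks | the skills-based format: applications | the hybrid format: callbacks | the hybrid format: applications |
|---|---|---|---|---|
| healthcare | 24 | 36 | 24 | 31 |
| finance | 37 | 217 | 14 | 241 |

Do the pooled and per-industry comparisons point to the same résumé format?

Healthcare: the skills-based format 24/36 = 66.7%, the hybrid format 24/31 = 77.4% → the hybrid format
Finance: the skills-based format 37/217 = 17.1%, the hybrid format 14/241 = 5.8% → the skills-based format
Overall: the skills-based format 61/253 = 24.1%, the hybrid format 38/272 = 14.0% → the skills-based format
Neither sweeps: the skills-based format wins 1 of 2 groups, the hybrid format wins 1. The skills-based format wins overall but not every group — no Simpson reversal.

No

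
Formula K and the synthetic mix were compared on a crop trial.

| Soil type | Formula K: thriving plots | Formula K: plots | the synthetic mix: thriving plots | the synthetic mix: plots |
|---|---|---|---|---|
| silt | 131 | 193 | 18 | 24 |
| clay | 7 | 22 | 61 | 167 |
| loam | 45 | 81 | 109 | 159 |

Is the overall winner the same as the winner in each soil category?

No

Silt: Formula K 131/193 = 67.9%, the synthetic mix 18/24 = 75.0% → the synthetic mix
Clay: Formula K 7/22 = 31.8%, the synthetic mix 61/167 = 36.5% → the synthetic mix
Loam: Formula K 45/81 = 55.6%, the synthetic mix 109/159 = 68.6% → the synthetic mix
Overall: Formula K 183/296 = 61.8%, the synthetic mix 188/350 = 53.7% → Formula K
The synthetic mix wins each soil group but Formula K wins overall — the comparison reverses. The synthetic mix's plots skew toward clay, which has a lower base rate.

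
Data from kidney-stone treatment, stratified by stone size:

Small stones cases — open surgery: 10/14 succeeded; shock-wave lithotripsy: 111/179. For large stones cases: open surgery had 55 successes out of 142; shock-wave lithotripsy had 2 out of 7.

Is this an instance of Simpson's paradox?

Small stones: open surgery 10/14 = 71.4%, shock-wave lithotripsy 111/179 = 62.0% → open surgery
Large stones: open surgery 55/142 = 38.7%, shock-wave lithotripsy 2/7 = 28.6% → open surgery
Overall: open surgery 65/156 = 41.7%, shock-wave lithotripsy 113/186 = 60.8% → shock-wave lithotripsy
Open surgery wins each stone group but shock-wave lithotripsy wins overall — the comparison reverses. Open surgery's cases skew toward large stones, which has a lower base rate.

Yes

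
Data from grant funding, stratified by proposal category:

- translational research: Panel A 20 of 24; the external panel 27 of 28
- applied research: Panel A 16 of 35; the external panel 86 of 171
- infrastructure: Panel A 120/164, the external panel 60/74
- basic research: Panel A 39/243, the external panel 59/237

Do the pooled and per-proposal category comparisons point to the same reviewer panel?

Yes

Translational research: Panel A 20/24 = 83.3%, the external panel 27/28 = 96.4% → the external panel
Applied research: Panel A 16/35 = 45.7%, the external panel 86/171 = 50.3% → the external panel
Infrastructure: Panel A 120/164 = 73.2%, the external panel 60/74 = 81.1% → the external panel
Basic research: Panel A 39/243 = 16.0%, the external panel 59/237 = 24.9% → the external panel
Overall: Panel A 195/466 = 41.8%, the external panel 232/510 = 45.5% → the external panel
The external panel wins overall and in every proposal group — no reversal.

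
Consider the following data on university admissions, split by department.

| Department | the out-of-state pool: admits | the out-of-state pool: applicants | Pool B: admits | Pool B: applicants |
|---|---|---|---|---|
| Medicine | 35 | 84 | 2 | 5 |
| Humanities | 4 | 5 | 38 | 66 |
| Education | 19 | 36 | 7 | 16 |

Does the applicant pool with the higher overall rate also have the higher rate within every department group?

Medicine: the out-of-state pool 35/84 = 41.7%, Pool B 2/5 = 40.0% → the out-of-state pool
Humanities: the out-of-state pool 4/5 = 80.0%, Pool B 38/66 = 57.6% → the out-of-state pool
Education: the out-of-state pool 19/36 = 52.8%, Pool B 7/16 = 43.8% → the out-of-state pool
Overall: the out-of-state pool 58/125 = 46.4%, Pool B 47/87 = 54.0% → Pool B
The out-of-state pool wins each department group but Pool B wins overall — the comparison reverses. The out-of-state pool's applicants skew toward Medicine, which has a lower base rate.

No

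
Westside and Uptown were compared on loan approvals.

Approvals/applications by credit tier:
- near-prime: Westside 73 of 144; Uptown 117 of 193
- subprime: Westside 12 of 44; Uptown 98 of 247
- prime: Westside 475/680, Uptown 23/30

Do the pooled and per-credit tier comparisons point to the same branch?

Near-prime: Westside 73/144 = 50.7%, Uptown 117/193 = 60.6% → Uptown
Subprime: Westside 12/44 = 27.3%, Uptown 98/247 = 39.7% → Uptown
Prime: Westside 475/680 = 69.9%, Uptown 23/30 = 76.7% → Uptown
Overall: Westside 560/868 = 64.5%, Uptown 238/470 = 50.6% → Westside
Uptown wins each credit group but Westside wins overall — the comparison reverses. Uptown's applications skew toward subprime, which has a lower base rate.

No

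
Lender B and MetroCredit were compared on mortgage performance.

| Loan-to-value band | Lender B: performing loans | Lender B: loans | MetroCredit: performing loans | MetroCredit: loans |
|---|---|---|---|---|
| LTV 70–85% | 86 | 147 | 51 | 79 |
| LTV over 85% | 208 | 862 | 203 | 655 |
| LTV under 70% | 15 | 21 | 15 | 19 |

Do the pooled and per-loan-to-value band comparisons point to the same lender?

LTV 70–85%: Lender B 86/147 = 58.5%, MetroCredit 51/79 = 64.6% → MetroCredit
LTV over 85%: Lender B 208/862 = 24.1%, MetroCredit 203/655 = 31.0% → MetroCredit
LTV under 70%: Lender B 15/21 = 71.4%, MetroCredit 15/19 = 78.9% → MetroCredit
Overall: Lender B 309/1030 = 30.0%, MetroCredit 269/753 = 35.7% → MetroCredit
MetroCredit wins overall and in every loan-to-value group — no reversal.

Yes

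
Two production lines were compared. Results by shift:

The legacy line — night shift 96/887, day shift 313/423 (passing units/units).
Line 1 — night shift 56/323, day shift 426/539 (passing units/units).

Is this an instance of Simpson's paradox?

Night shift: the legacy line 96/887 = 10.8%, Line 1 56/323 = 17.3% → Line 1
Day shift: the legacy line 313/423 = 74.0%, Line 1 426/539 = 79.0% → Line 1
Overall: the legacy line 409/1310 = 31.2%, Line 1 482/862 = 55.9% → Line 1
Line 1 wins overall and in every shift group — no reversal.

No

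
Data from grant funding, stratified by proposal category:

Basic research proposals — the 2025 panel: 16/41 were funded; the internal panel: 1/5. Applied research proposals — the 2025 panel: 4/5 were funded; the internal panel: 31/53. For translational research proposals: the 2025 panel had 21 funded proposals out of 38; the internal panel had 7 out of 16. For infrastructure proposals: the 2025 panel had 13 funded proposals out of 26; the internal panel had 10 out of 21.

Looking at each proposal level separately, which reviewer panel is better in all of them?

the 2025 panel

Basic research: the 2025 panel 16/41 = 39.0%, the internal panel 1/5 = 20.0% → the 2025 panel
Applied research: the 2025 panel 4/5 = 80.0%, the internal panel 31/53 = 58.5% → the 2025 panel
Translational research: the 2025 panel 21/38 = 55.3%, the internal panel 7/16 = 43.8% → the 2025 panel
Infrastructure: the 2025 panel 13/26 = 50.0%, the internal panel 10/21 = 47.6% → the 2025 panel
The 2025 panel has the higher rate in all 4 groups.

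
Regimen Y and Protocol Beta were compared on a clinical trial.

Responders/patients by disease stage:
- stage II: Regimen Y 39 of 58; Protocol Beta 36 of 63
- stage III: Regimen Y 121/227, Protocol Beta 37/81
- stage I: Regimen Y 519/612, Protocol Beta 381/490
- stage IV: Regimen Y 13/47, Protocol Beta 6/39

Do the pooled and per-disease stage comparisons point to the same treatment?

Yes

Stage II: Regimen Y 39/58 = 67.2%, Protocol Beta 36/63 = 57.1% → Regimen Y
Stage III: Regimen Y 121/227 = 53.3%, Protocol Beta 37/81 = 45.7% → Regimen Y
Stage I: Regimen Y 519/612 = 84.8%, Protocol Beta 381/490 = 77.8% → Regimen Y
Stage IV: Regimen Y 13/47 = 27.7%, Protocol Beta 6/39 = 15.4% → Regimen Y
Overall: Regimen Y 692/944 = 73.3%, Protocol Beta 460/673 = 68.4% → Regimen Y
Regimen Y wins overall and in every disease group — no reversal.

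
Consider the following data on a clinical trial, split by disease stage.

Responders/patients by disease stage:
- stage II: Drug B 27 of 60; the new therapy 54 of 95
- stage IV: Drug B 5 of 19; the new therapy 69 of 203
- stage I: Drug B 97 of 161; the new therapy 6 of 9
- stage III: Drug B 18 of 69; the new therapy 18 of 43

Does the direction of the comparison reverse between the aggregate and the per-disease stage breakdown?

Yes

Stage II: Drug B 27/60 = 45.0%, the new therapy 54/95 = 56.8% → the new therapy
Stage IV: Drug B 5/19 = 26.3%, the new therapy 69/203 = 34.0% → the new therapy
Stage I: Drug B 97/161 = 60.2%, the new therapy 6/9 = 66.7% → the new therapy
Stage III: Drug B 18/69 = 26.1%, the new therapy 18/43 = 41.9% → the new therapy
Overall: Drug B 147/309 = 47.6%, the new therapy 147/350 = 42.0% → Drug B
The new therapy wins each disease group but Drug B wins overall — the comparison reverses. The new therapy's patients skew toward stage IV, which has a lower base rate.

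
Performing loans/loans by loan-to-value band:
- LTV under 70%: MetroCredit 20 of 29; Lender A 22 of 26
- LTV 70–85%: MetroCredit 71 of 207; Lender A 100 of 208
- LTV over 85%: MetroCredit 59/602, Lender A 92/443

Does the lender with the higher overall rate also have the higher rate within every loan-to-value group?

LTV under 70%: MetroCredit 20/29 = 69.0%, Lender A 22/26 = 84.6% → Lender A
LTV 70–85%: MetroCredit 71/207 = 34.3%, Lender A 100/208 = 48.1% → Lender A
LTV over 85%: MetroCredit 59/602 = 9.8%, Lender A 92/443 = 20.8% → Lender A
Overall: MetroCredit 150/838 = 17.9%, Lender A 214/677 = 31.6% → Lender A
Lender A wins overall and in every loan-to-value group — no reversal.

Yes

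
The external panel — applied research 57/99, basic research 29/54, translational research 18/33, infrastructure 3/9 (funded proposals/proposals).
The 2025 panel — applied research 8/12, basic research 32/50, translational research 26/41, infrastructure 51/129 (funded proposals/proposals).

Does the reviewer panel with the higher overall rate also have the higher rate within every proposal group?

No

Applied research: the external panel 57/99 = 57.6%, the 2025 panel 8/12 = 66.7% → the 2025 panel
Basic research: the external panel 29/54 = 53.7%, the 2025 panel 32/50 = 64.0% → the 2025 panel
Translational research: the external panel 18/33 = 54.5%, the 2025 panel 26/41 = 63.4% → the 2025 panel
Infrastructure: the external panel 3/9 = 33.3%, the 2025 panel 51/129 = 39.5% → the 2025 panel
Overall: the external panel 107/195 = 54.9%, the 2025 panel 117/232 = 50.4% → the external panel
The 2025 panel wins each proposal group but the external panel wins overall — the comparison reverses. The 2025 panel's proposals skew toward infrastructure, which has a lower base rate.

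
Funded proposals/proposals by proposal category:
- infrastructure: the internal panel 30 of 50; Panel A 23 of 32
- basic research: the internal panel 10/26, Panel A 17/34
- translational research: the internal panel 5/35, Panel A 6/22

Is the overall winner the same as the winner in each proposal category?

Yes

Infrastructure: the internal panel 30/50 = 60.0%, Panel A 23/32 = 71.9% → Panel A
Basic research: the internal panel 10/26 = 38.5%, Panel A 17/34 = 50.0% → Panel A
Translational research: the internal panel 5/35 = 14.3%, Panel A 6/22 = 27.3% → Panel A
Overall: the internal panel 45/111 = 40.5%, Panel A 46/88 = 52.3% → Panel A
Panel A wins overall and in every proposal group — no reversal.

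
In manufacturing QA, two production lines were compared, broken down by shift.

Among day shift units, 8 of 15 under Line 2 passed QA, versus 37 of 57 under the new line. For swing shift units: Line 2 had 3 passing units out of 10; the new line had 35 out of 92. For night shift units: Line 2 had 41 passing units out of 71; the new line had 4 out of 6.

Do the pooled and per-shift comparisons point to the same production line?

Day shift: Line 2 8/15 = 53.3%, the new line 37/57 = 64.9% → the new line
Swing shift: Line 2 3/10 = 30.0%, the new line 35/92 = 38.0% → the new line
Night shift: Line 2 41/71 = 57.7%, the new line 4/6 = 66.7% → the new line
Overall: Line 2 52/96 = 54.2%, the new line 76/155 = 49.0% → Line 2
The new line wins each shift group but Line 2 wins overall — the comparison reverses. The new line's units skew toward swing shift, which has a lower base rate.

No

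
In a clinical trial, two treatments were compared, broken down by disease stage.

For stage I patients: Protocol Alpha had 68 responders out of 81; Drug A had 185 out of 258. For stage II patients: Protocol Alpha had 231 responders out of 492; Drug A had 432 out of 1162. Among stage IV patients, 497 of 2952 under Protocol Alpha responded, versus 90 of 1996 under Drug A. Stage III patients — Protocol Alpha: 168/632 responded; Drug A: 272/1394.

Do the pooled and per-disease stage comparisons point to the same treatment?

Stage I: Protocol Alpha 68/81 = 84.0%, Drug A 185/258 = 71.7% → Protocol Alpha
Stage II: Protocol Alpha 231/492 = 47.0%, Drug A 432/1162 = 37.2% → Protocol Alpha
Stage IV: Protocol Alpha 497/2952 = 16.8%, Drug A 90/1996 = 4.5% → Protocol Alpha
Stage III: Protocol Alpha 168/632 = 26.6%, Drug A 272/1394 = 19.5% → Protocol Alpha
Overall: Protocol Alpha 964/4157 = 23.2%, Drug A 979/4810 = 20.4% → Protocol Alpha
Protocol Alpha wins overall and in every disease group — no reversal.

Yes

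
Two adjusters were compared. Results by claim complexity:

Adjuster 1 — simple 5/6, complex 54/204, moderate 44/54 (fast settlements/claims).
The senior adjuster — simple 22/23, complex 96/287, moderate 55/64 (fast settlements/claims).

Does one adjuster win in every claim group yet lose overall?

Simple: Adjuster 1 5/6 = 83.3%, the senior adjuster 22/23 = 95.7% → the senior adjuster
Complex: Adjuster 1 54/204 = 26.5%, the senior adjuster 96/287 = 33.4% → the senior adjuster
Moderate: Adjuster 1 44/54 = 81.5%, the senior adjuster 55/64 = 85.9% → the senior adjuster
Overall: Adjuster 1 103/264 = 39.0%, the senior adjuster 173/374 = 46.3% → the senior adjuster
The senior adjuster wins overall and in every claim group — no reversal.

No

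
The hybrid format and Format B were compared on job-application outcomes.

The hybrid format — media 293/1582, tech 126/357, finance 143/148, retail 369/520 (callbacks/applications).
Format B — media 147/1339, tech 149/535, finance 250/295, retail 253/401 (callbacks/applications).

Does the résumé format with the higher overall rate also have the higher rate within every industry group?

Media: the hybrid format 293/1582 = 18.5%, Format B 147/1339 = 11.0% → the hybrid format
Tech: the hybrid format 126/357 = 35.3%, Format B 149/535 = 27.9% → the hybrid format
Finance: the hybrid format 143/148 = 96.6%, Format B 250/295 = 84.7% → the hybrid format
Retail: the hybrid format 369/520 = 71.0%, Format B 253/401 = 63.1% → the hybrid format
Overall: the hybrid format 931/2607 = 35.7%, Format B 799/2570 = 31.1% → the hybrid format
The hybrid format wins overall and in every industry group — no reversal.

Yes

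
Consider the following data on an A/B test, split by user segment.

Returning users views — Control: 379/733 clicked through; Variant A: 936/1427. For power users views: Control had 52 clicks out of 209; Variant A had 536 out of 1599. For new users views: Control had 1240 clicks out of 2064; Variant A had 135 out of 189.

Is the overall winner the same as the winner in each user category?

Returning users: Control 379/733 = 51.7%, Variant A 936/1427 = 65.6% → Variant A
Power users: Control 52/209 = 24.9%, Variant A 536/1599 = 33.5% → Variant A
New users: Control 1240/2064 = 60.1%, Variant A 135/189 = 71.4% → Variant A
Overall: Control 1671/3006 = 55.6%, Variant A 1607/3215 = 50.0% → Control
Variant A wins each user group but Control wins overall — the comparison reverses. Variant A's views skew toward power users, which has a lower base rate.

No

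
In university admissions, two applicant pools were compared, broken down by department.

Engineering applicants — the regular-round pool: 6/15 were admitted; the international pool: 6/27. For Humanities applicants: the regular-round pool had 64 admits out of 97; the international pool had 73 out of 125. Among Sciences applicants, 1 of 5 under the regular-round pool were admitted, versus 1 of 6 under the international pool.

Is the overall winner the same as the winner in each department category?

Engineering: the regular-round pool 6/15 = 40.0%, the international pool 6/27 = 22.2% → the regular-round pool
Humanities: the regular-round pool 64/97 = 66.0%, the international pool 73/125 = 58.4% → the regular-round pool
Sciences: the regular-round pool 1/5 = 20.0%, the international pool 1/6 = 16.7% → the regular-round pool
Overall: the regular-round pool 71/117 = 60.7%, the international pool 80/158 = 50.6% → the regular-round pool
The regular-round pool wins overall and in every department group — no reversal.

Yes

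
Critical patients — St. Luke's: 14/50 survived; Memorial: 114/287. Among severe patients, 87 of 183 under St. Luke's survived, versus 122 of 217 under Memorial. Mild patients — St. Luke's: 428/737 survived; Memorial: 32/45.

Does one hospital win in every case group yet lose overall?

Critical: St. Luke's 14/50 = 28.0%, Memorial 114/287 = 39.7% → Memorial
Severe: St. Luke's 87/183 = 47.5%, Memorial 122/217 = 56.2% → Memorial
Mild: St. Luke's 428/737 = 58.1%, Memorial 32/45 = 71.1% → Memorial
Overall: St. Luke's 529/970 = 54.5%, Memorial 268/549 = 48.8% → St. Luke's
Memorial wins each case group but St. Luke's wins overall — the comparison reverses. Memorial's patients skew toward critical, which has a lower base rate.

Yes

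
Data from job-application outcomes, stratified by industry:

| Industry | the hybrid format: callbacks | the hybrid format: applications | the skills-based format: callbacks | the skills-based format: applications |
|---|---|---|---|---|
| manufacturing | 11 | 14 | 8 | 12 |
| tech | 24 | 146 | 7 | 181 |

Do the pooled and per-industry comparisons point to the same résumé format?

Yes

Manufacturing: the hybrid format 11/14 = 78.6%, the skills-based format 8/12 = 66.7% → the hybrid format
Tech: the hybrid format 24/146 = 16.4%, the skills-based format 7/181 = 3.9% → the hybrid format
Overall: the hybrid format 35/160 = 21.9%, the skills-based format 15/193 = 7.8% → the hybrid format
The hybrid format wins overall and in every industry group — no reversal.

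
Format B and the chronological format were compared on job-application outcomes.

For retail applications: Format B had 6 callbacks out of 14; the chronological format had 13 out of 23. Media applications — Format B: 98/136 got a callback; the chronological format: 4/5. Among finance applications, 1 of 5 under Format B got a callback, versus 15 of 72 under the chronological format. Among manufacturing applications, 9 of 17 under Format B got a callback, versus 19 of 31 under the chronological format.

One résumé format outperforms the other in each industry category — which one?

Retail: Format B 6/14 = 42.9%, the chronological format 13/23 = 56.5% → the chronological format
Media: Format B 98/136 = 72.1%, the chronological format 4/5 = 80.0% → the chronological format
Finance: Format B 1/5 = 20.0%, the chronological format 15/72 = 20.8% → the chronological format
Manufacturing: Format B 9/17 = 52.9%, the chronological format 19/31 = 61.3% → the chronological format
The chronological format has the higher rate in all 4 groups.

the chronological format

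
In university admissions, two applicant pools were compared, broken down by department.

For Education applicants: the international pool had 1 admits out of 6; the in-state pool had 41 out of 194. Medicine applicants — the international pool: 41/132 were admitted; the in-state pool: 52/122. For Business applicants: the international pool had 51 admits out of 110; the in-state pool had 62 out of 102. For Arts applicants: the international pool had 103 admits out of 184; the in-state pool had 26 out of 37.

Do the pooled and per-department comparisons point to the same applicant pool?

No

Education: the international pool 1/6 = 16.7%, the in-state pool 41/194 = 21.1% → the in-state pool
Medicine: the international pool 41/132 = 31.1%, the in-state pool 52/122 = 42.6% → the in-state pool
Business: the international pool 51/110 = 46.4%, the in-state pool 62/102 = 60.8% → the in-state pool
Arts: the international pool 103/184 = 56.0%, the in-state pool 26/37 = 70.3% → the in-state pool
Overall: the international pool 196/432 = 45.4%, the in-state pool 181/455 = 39.8% → the international pool
The in-state pool wins each department group but the international pool wins overall — the comparison reverses. The in-state pool's applicants skew toward Education, which has a lower base rate.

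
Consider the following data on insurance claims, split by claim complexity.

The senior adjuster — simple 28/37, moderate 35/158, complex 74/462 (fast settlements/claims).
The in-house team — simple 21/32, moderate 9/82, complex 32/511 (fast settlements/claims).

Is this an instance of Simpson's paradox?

No

Simple: the senior adjuster 28/37 = 75.7%, the in-house team 21/32 = 65.6% → the senior adjuster
Moderate: the senior adjuster 35/158 = 22.2%, the in-house team 9/82 = 11.0% → the senior adjuster
Complex: the senior adjuster 74/462 = 16.0%, the in-house team 32/511 = 6.3% → the senior adjuster
Overall: the senior adjuster 137/657 = 20.9%, the in-house team 62/625 = 9.9% → the senior adjuster
The senior adjuster wins overall and in every claim group — no reversal.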